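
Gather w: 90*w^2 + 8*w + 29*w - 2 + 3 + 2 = 90*w^2 + 37*w + 3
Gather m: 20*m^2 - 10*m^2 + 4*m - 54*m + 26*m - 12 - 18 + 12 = 10*m^2 - 24*m - 18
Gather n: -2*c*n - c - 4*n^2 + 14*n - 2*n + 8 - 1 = -c - 4*n^2 + n*(12 - 2*c) + 7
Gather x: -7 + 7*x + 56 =7*x + 49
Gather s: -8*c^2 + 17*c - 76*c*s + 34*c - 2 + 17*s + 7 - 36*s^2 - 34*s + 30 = -8*c^2 + 51*c - 36*s^2 + s*(-76*c - 17) + 35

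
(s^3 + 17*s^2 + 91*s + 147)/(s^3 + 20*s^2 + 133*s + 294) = (s + 3)/(s + 6)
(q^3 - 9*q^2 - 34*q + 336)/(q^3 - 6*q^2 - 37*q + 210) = (q - 8)/(q - 5)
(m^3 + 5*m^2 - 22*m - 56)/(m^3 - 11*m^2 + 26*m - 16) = (m^3 + 5*m^2 - 22*m - 56)/(m^3 - 11*m^2 + 26*m - 16)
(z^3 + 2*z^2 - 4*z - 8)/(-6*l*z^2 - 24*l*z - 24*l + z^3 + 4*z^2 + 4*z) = (z - 2)/(-6*l + z)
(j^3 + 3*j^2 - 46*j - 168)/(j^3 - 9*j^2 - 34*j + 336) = (j + 4)/(j - 8)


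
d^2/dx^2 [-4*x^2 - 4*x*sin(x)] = 4*x*sin(x) - 8*cos(x) - 8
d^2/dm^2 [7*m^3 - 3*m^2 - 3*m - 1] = 42*m - 6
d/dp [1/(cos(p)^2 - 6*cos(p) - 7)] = 2*(cos(p) - 3)*sin(p)/(sin(p)^2 + 6*cos(p) + 6)^2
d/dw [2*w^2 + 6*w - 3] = 4*w + 6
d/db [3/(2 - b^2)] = 6*b/(b^2 - 2)^2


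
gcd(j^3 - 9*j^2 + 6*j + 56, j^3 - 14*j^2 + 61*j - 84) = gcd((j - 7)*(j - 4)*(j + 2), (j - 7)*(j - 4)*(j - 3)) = j^2 - 11*j + 28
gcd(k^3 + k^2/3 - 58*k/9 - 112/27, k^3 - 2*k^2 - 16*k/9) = k^2 - 2*k - 16/9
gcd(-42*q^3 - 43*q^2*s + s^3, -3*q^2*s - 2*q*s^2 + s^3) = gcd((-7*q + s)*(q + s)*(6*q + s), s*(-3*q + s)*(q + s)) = q + s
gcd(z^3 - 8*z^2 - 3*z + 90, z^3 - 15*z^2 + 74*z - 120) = z^2 - 11*z + 30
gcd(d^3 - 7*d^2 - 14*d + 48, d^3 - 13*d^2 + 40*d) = d - 8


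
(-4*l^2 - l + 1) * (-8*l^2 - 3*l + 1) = 32*l^4 + 20*l^3 - 9*l^2 - 4*l + 1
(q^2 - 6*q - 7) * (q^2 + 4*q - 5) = q^4 - 2*q^3 - 36*q^2 + 2*q + 35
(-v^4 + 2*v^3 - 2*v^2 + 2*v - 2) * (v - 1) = -v^5 + 3*v^4 - 4*v^3 + 4*v^2 - 4*v + 2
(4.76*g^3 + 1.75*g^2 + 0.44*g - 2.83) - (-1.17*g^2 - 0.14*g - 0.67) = 4.76*g^3 + 2.92*g^2 + 0.58*g - 2.16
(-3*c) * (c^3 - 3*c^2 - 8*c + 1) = -3*c^4 + 9*c^3 + 24*c^2 - 3*c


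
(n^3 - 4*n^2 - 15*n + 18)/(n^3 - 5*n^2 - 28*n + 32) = (n^2 - 3*n - 18)/(n^2 - 4*n - 32)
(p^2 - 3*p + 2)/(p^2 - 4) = (p - 1)/(p + 2)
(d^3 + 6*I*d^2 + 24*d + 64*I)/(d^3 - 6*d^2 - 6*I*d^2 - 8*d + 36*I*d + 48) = (d^2 + 10*I*d - 16)/(d^2 - 2*d*(3 + I) + 12*I)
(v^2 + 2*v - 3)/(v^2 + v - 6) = (v - 1)/(v - 2)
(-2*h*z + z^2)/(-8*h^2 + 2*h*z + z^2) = z/(4*h + z)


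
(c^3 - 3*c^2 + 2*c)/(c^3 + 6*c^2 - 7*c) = (c - 2)/(c + 7)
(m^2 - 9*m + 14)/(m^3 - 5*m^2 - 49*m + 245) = (m - 2)/(m^2 + 2*m - 35)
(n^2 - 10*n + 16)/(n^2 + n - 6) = (n - 8)/(n + 3)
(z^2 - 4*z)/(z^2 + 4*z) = (z - 4)/(z + 4)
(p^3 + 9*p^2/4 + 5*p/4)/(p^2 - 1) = p*(4*p + 5)/(4*(p - 1))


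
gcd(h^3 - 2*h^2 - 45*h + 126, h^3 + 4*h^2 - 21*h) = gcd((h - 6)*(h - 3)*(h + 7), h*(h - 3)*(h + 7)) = h^2 + 4*h - 21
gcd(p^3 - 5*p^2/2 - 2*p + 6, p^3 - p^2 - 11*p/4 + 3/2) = p^2 - p/2 - 3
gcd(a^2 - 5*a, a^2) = a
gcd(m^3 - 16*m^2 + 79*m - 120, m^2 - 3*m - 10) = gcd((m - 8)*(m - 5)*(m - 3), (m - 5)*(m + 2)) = m - 5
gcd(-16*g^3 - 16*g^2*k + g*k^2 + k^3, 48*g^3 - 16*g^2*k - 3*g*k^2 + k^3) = 16*g^2 - k^2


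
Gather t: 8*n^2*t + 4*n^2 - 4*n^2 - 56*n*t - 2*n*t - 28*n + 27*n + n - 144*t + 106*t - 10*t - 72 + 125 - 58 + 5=t*(8*n^2 - 58*n - 48)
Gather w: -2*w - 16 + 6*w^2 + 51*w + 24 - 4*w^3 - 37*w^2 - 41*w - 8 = -4*w^3 - 31*w^2 + 8*w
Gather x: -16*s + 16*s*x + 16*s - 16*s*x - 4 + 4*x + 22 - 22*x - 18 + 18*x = 0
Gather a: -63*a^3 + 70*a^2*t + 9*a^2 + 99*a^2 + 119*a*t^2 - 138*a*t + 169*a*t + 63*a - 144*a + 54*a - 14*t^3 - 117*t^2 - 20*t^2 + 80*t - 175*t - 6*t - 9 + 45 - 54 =-63*a^3 + a^2*(70*t + 108) + a*(119*t^2 + 31*t - 27) - 14*t^3 - 137*t^2 - 101*t - 18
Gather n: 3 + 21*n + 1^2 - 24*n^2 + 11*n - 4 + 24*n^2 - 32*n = 0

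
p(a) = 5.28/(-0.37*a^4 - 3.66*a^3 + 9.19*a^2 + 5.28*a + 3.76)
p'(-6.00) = 0.00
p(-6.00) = 0.01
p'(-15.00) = -0.00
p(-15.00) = -0.00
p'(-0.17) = -0.98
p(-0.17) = 1.68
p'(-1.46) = 0.33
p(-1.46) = 0.21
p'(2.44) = 7.54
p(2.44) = 1.04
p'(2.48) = 16.40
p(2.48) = 1.49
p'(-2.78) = 0.04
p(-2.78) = 0.05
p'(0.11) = -1.91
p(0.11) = 1.19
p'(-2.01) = 0.12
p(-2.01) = 0.10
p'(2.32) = 1.91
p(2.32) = 0.58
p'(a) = 5.28*(1.48*a^3 + 10.98*a^2 - 18.38*a - 5.28)/(-0.37*a^4 - 3.66*a^3 + 9.19*a^2 + 5.28*a + 3.76)^2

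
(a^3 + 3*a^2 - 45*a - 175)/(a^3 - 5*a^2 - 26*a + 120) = (a^2 - 2*a - 35)/(a^2 - 10*a + 24)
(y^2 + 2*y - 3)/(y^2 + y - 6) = (y - 1)/(y - 2)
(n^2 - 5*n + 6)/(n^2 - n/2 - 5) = 2*(-n^2 + 5*n - 6)/(-2*n^2 + n + 10)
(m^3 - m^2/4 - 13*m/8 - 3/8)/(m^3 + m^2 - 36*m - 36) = (8*m^2 - 10*m - 3)/(8*(m^2 - 36))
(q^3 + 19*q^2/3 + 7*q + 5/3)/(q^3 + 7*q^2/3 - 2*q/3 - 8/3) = (3*q^3 + 19*q^2 + 21*q + 5)/(3*q^3 + 7*q^2 - 2*q - 8)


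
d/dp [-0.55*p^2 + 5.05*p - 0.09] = 5.05 - 1.1*p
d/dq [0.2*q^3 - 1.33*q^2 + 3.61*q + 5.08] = 0.6*q^2 - 2.66*q + 3.61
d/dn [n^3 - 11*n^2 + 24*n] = 3*n^2 - 22*n + 24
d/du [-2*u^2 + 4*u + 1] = 4 - 4*u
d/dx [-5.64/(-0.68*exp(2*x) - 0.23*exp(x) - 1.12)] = (-7.6704*exp(x) - 1.2972)*exp(x)/(0.68*exp(2*x) + 0.23*exp(x) + 1.12)^2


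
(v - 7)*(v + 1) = v^2 - 6*v - 7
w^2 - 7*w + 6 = (w - 6)*(w - 1)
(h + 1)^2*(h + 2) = h^3 + 4*h^2 + 5*h + 2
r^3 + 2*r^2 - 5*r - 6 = (r - 2)*(r + 1)*(r + 3)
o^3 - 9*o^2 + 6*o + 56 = (o - 7)*(o - 4)*(o + 2)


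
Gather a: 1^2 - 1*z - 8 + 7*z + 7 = 6*z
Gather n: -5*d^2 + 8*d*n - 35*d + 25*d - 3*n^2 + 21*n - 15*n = -5*d^2 - 10*d - 3*n^2 + n*(8*d + 6)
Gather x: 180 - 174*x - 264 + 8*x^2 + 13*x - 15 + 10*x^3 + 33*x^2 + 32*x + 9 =10*x^3 + 41*x^2 - 129*x - 90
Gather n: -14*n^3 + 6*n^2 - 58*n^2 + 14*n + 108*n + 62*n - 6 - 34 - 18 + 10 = -14*n^3 - 52*n^2 + 184*n - 48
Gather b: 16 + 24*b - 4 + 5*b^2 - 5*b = 5*b^2 + 19*b + 12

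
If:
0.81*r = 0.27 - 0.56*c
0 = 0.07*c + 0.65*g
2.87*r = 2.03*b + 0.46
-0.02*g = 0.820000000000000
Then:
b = -371.88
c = 380.71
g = -41.00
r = -262.88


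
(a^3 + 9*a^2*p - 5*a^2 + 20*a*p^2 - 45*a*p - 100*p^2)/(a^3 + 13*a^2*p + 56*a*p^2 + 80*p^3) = (a - 5)/(a + 4*p)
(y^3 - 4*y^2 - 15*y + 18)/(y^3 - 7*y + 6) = (y - 6)/(y - 2)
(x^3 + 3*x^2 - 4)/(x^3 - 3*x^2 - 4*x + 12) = (x^2 + x - 2)/(x^2 - 5*x + 6)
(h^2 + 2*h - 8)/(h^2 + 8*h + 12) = (h^2 + 2*h - 8)/(h^2 + 8*h + 12)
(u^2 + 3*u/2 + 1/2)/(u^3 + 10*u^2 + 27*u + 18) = (u + 1/2)/(u^2 + 9*u + 18)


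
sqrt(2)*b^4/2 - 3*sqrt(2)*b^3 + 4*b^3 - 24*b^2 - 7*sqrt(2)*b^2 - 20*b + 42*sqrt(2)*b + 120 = (b - 6)*(b - 2*sqrt(2))*(b + 5*sqrt(2))*(sqrt(2)*b/2 + 1)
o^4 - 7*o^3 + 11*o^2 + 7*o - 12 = (o - 4)*(o - 3)*(o - 1)*(o + 1)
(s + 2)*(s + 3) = s^2 + 5*s + 6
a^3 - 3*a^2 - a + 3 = (a - 3)*(a - 1)*(a + 1)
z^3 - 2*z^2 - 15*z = z*(z - 5)*(z + 3)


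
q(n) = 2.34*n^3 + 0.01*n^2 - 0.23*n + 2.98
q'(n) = 7.02*n^2 + 0.02*n - 0.23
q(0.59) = 3.33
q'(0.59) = 2.23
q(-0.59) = 2.64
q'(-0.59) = 2.20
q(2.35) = 32.86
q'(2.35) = 38.58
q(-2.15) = -19.74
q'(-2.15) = 32.18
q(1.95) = 19.92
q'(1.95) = 26.50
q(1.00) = 5.10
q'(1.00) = 6.81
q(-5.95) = -488.21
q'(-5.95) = 248.18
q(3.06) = 69.42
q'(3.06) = 65.56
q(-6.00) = -500.72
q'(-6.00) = 252.37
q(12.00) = 4045.18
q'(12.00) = 1010.89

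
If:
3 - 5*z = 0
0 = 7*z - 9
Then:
No Solution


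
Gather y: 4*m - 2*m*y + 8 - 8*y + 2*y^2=4*m + 2*y^2 + y*(-2*m - 8) + 8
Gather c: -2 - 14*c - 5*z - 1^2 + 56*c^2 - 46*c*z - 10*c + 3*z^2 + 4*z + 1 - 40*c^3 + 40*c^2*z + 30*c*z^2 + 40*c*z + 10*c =-40*c^3 + c^2*(40*z + 56) + c*(30*z^2 - 6*z - 14) + 3*z^2 - z - 2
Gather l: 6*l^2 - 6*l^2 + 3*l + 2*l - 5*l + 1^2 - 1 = 0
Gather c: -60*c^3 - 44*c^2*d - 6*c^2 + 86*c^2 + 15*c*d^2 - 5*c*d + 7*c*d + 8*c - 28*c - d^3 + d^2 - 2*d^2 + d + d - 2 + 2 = -60*c^3 + c^2*(80 - 44*d) + c*(15*d^2 + 2*d - 20) - d^3 - d^2 + 2*d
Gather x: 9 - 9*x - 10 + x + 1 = -8*x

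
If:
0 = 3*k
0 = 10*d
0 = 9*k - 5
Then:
No Solution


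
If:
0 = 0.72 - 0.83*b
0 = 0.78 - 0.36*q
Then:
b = 0.87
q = 2.17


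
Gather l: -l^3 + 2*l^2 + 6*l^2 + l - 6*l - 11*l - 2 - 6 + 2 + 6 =-l^3 + 8*l^2 - 16*l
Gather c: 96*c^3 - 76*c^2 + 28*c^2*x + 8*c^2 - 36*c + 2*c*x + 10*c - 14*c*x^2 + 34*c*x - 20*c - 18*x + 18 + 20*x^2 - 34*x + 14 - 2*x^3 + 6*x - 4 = 96*c^3 + c^2*(28*x - 68) + c*(-14*x^2 + 36*x - 46) - 2*x^3 + 20*x^2 - 46*x + 28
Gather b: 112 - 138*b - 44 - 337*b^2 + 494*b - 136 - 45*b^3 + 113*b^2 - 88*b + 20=-45*b^3 - 224*b^2 + 268*b - 48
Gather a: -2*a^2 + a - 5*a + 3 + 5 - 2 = -2*a^2 - 4*a + 6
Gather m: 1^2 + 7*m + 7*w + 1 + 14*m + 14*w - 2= 21*m + 21*w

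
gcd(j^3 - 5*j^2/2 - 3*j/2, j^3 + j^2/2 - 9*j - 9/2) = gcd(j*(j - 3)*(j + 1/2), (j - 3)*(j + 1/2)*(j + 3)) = j^2 - 5*j/2 - 3/2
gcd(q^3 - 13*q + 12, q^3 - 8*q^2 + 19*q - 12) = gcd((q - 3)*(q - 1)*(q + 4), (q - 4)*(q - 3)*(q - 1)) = q^2 - 4*q + 3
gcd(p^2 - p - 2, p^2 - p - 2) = p^2 - p - 2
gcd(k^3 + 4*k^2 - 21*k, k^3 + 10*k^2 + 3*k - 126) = k^2 + 4*k - 21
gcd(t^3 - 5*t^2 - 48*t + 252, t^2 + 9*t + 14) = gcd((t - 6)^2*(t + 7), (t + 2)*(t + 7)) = t + 7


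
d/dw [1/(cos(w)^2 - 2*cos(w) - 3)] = 2*(cos(w) - 1)*sin(w)/(sin(w)^2 + 2*cos(w) + 2)^2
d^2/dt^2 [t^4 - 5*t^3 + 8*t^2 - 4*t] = 12*t^2 - 30*t + 16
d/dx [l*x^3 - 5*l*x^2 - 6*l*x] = l*(3*x^2 - 10*x - 6)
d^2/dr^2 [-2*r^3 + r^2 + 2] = 2 - 12*r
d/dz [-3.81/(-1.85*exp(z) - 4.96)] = -7.0485*exp(z)/(1.85*exp(z) + 4.96)^2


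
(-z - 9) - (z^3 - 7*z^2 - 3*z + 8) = -z^3 + 7*z^2 + 2*z - 17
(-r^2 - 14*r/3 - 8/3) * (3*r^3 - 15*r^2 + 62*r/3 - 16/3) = -3*r^5 + r^4 + 124*r^3/3 - 460*r^2/9 - 272*r/9 + 128/9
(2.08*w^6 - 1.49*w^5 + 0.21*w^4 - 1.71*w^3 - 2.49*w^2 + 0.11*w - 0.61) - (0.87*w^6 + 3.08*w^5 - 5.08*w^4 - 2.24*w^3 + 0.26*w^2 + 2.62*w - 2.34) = 1.21*w^6 - 4.57*w^5 + 5.29*w^4 + 0.53*w^3 - 2.75*w^2 - 2.51*w + 1.73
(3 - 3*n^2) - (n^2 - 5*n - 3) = -4*n^2 + 5*n + 6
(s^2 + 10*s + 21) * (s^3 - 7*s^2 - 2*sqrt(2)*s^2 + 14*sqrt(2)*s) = s^5 - 2*sqrt(2)*s^4 + 3*s^4 - 49*s^3 - 6*sqrt(2)*s^3 - 147*s^2 + 98*sqrt(2)*s^2 + 294*sqrt(2)*s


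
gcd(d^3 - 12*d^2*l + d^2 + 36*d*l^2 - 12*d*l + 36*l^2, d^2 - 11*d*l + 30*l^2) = d - 6*l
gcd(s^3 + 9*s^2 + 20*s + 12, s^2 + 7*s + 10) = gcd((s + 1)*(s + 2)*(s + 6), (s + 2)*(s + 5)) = s + 2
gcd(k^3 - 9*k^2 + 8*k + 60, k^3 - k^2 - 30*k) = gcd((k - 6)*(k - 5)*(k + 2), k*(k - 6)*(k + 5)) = k - 6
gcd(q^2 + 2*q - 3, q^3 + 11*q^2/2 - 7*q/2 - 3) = q - 1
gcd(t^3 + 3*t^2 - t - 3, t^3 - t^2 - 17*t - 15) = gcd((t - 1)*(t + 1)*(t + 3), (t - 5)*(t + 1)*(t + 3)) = t^2 + 4*t + 3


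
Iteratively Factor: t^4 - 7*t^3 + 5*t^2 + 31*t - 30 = (t - 3)*(t^3 - 4*t^2 - 7*t + 10) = (t - 5)*(t - 3)*(t^2 + t - 2) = (t - 5)*(t - 3)*(t + 2)*(t - 1)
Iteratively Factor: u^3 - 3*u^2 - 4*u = (u + 1)*(u^2 - 4*u) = (u - 4)*(u + 1)*(u)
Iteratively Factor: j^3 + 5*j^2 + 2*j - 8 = (j + 2)*(j^2 + 3*j - 4) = (j + 2)*(j + 4)*(j - 1)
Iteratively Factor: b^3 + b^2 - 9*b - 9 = (b + 1)*(b^2 - 9) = (b - 3)*(b + 1)*(b + 3)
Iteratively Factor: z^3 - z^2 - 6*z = (z)*(z^2 - z - 6) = z*(z + 2)*(z - 3)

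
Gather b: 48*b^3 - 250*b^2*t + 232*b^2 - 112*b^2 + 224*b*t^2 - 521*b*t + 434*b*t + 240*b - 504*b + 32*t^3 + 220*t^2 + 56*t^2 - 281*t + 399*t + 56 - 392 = 48*b^3 + b^2*(120 - 250*t) + b*(224*t^2 - 87*t - 264) + 32*t^3 + 276*t^2 + 118*t - 336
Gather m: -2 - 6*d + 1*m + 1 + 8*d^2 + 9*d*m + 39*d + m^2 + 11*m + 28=8*d^2 + 33*d + m^2 + m*(9*d + 12) + 27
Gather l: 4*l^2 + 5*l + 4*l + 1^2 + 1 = 4*l^2 + 9*l + 2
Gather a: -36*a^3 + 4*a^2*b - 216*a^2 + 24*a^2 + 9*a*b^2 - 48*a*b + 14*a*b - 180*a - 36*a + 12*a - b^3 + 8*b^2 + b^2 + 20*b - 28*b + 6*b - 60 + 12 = -36*a^3 + a^2*(4*b - 192) + a*(9*b^2 - 34*b - 204) - b^3 + 9*b^2 - 2*b - 48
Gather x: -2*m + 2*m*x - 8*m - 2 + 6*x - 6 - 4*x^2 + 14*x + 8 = -10*m - 4*x^2 + x*(2*m + 20)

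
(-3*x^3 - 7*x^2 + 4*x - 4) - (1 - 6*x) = -3*x^3 - 7*x^2 + 10*x - 5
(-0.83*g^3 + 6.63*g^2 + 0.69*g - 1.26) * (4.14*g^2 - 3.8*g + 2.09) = -3.4362*g^5 + 30.6022*g^4 - 24.0721*g^3 + 6.0183*g^2 + 6.2301*g - 2.6334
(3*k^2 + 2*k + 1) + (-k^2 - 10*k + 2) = 2*k^2 - 8*k + 3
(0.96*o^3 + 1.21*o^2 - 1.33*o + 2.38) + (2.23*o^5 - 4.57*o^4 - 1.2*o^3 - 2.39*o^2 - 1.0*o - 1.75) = 2.23*o^5 - 4.57*o^4 - 0.24*o^3 - 1.18*o^2 - 2.33*o + 0.63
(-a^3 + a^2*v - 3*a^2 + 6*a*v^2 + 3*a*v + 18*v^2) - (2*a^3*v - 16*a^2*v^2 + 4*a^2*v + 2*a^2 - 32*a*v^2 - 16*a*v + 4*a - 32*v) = -2*a^3*v - a^3 + 16*a^2*v^2 - 3*a^2*v - 5*a^2 + 38*a*v^2 + 19*a*v - 4*a + 18*v^2 + 32*v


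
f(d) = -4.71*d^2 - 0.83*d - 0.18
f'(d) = -9.42*d - 0.83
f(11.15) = -594.99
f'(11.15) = -105.86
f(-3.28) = -48.13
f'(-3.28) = 30.07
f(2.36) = -28.37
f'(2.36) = -23.06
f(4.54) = -101.03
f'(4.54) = -43.60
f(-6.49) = -193.18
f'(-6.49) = 60.31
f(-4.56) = -94.33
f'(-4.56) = 42.13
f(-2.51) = -27.77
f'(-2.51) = 22.81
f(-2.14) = -19.97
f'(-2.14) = 19.33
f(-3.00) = -40.08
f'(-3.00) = 27.43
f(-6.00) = -164.76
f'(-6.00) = 55.69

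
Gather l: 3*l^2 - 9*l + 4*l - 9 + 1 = 3*l^2 - 5*l - 8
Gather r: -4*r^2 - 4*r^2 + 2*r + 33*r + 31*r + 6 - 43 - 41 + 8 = -8*r^2 + 66*r - 70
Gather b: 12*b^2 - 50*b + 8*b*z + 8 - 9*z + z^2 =12*b^2 + b*(8*z - 50) + z^2 - 9*z + 8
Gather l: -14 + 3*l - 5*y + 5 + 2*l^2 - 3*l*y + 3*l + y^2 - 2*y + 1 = 2*l^2 + l*(6 - 3*y) + y^2 - 7*y - 8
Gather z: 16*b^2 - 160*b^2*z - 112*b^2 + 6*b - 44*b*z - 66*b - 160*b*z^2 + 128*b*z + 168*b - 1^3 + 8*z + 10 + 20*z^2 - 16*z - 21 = -96*b^2 + 108*b + z^2*(20 - 160*b) + z*(-160*b^2 + 84*b - 8) - 12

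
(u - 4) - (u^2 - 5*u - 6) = -u^2 + 6*u + 2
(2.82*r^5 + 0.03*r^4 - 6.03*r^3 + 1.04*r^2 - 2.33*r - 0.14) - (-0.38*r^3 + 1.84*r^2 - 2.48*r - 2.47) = 2.82*r^5 + 0.03*r^4 - 5.65*r^3 - 0.8*r^2 + 0.15*r + 2.33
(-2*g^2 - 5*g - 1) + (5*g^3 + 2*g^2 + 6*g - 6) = 5*g^3 + g - 7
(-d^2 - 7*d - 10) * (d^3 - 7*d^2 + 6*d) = -d^5 + 33*d^3 + 28*d^2 - 60*d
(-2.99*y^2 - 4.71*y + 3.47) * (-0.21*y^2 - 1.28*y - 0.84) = 0.6279*y^4 + 4.8163*y^3 + 7.8117*y^2 - 0.4852*y - 2.9148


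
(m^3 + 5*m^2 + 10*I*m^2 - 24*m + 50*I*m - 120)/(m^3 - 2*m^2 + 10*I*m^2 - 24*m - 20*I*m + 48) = (m + 5)/(m - 2)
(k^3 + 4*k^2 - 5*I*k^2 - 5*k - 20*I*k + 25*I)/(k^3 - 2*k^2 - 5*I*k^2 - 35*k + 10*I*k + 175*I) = (k - 1)/(k - 7)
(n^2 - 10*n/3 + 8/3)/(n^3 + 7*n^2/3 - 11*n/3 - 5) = (3*n^2 - 10*n + 8)/(3*n^3 + 7*n^2 - 11*n - 15)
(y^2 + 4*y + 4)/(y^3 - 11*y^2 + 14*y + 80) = (y + 2)/(y^2 - 13*y + 40)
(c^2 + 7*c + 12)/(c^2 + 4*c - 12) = (c^2 + 7*c + 12)/(c^2 + 4*c - 12)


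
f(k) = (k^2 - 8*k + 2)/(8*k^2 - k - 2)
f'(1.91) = 0.28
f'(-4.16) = 0.06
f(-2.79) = 0.51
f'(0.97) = 2.04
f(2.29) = -0.29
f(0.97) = -1.06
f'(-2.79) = 0.15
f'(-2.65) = 0.17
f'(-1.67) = 0.53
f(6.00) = -0.04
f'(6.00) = 0.03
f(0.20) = -0.23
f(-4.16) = 0.37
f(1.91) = -0.38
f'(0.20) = 3.77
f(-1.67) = 0.83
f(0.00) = -1.00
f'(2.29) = 0.19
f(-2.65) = 0.53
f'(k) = (1 - 16*k)*(k^2 - 8*k + 2)/(8*k^2 - k - 2)^2 + (2*k - 8)/(8*k^2 - k - 2) = 9*(7*k^2 - 4*k + 2)/(64*k^4 - 16*k^3 - 31*k^2 + 4*k + 4)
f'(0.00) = 4.50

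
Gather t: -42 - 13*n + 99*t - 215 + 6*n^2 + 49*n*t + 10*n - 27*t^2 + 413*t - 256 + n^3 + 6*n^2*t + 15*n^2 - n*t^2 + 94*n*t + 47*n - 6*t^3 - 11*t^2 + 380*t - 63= n^3 + 21*n^2 + 44*n - 6*t^3 + t^2*(-n - 38) + t*(6*n^2 + 143*n + 892) - 576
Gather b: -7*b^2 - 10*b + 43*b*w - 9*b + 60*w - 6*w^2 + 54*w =-7*b^2 + b*(43*w - 19) - 6*w^2 + 114*w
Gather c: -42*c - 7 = -42*c - 7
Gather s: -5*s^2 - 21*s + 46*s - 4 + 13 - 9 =-5*s^2 + 25*s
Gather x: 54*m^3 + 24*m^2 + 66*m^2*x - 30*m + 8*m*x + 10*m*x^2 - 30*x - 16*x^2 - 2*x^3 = 54*m^3 + 24*m^2 - 30*m - 2*x^3 + x^2*(10*m - 16) + x*(66*m^2 + 8*m - 30)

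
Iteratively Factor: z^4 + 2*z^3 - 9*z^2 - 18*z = (z)*(z^3 + 2*z^2 - 9*z - 18) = z*(z - 3)*(z^2 + 5*z + 6) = z*(z - 3)*(z + 3)*(z + 2)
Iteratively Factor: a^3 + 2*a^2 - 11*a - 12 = (a + 1)*(a^2 + a - 12) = (a - 3)*(a + 1)*(a + 4)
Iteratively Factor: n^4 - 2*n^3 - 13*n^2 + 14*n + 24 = (n + 1)*(n^3 - 3*n^2 - 10*n + 24) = (n - 4)*(n + 1)*(n^2 + n - 6) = (n - 4)*(n + 1)*(n + 3)*(n - 2)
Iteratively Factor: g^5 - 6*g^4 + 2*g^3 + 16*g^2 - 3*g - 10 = (g + 1)*(g^4 - 7*g^3 + 9*g^2 + 7*g - 10) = (g - 5)*(g + 1)*(g^3 - 2*g^2 - g + 2) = (g - 5)*(g - 1)*(g + 1)*(g^2 - g - 2) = (g - 5)*(g - 1)*(g + 1)^2*(g - 2)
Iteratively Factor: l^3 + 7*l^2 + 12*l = (l)*(l^2 + 7*l + 12) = l*(l + 4)*(l + 3)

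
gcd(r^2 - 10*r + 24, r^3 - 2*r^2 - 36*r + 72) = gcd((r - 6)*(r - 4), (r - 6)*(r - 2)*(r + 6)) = r - 6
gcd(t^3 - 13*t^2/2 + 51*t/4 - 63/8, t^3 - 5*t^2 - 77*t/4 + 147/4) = t - 3/2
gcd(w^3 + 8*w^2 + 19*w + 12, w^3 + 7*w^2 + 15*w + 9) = w^2 + 4*w + 3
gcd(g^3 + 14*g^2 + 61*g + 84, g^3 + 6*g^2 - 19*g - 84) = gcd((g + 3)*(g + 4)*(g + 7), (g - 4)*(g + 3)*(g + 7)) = g^2 + 10*g + 21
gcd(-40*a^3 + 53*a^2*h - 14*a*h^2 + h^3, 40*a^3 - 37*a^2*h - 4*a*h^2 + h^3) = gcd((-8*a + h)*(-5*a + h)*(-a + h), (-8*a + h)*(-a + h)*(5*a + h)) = 8*a^2 - 9*a*h + h^2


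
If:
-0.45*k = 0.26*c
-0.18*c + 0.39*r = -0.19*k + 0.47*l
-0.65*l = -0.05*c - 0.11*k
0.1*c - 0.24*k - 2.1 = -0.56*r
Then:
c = 3.28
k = -1.89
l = -0.07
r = 2.35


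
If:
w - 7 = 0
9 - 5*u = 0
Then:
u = 9/5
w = 7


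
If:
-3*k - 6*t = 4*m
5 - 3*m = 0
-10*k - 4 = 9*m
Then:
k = -19/10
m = 5/3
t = -29/180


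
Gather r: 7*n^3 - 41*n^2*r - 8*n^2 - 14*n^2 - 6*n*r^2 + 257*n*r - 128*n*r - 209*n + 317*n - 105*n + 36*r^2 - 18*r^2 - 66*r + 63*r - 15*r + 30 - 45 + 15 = 7*n^3 - 22*n^2 + 3*n + r^2*(18 - 6*n) + r*(-41*n^2 + 129*n - 18)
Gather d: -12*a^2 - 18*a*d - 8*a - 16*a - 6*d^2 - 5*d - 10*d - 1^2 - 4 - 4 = -12*a^2 - 24*a - 6*d^2 + d*(-18*a - 15) - 9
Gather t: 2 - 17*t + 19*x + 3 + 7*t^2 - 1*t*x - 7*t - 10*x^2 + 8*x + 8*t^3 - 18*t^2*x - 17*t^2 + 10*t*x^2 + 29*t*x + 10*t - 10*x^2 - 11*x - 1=8*t^3 + t^2*(-18*x - 10) + t*(10*x^2 + 28*x - 14) - 20*x^2 + 16*x + 4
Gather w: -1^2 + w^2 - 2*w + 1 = w^2 - 2*w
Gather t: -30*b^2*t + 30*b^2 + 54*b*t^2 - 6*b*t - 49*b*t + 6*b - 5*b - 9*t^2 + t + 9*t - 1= 30*b^2 + b + t^2*(54*b - 9) + t*(-30*b^2 - 55*b + 10) - 1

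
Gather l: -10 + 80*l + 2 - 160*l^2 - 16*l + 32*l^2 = -128*l^2 + 64*l - 8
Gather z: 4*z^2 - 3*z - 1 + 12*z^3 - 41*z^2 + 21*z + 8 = 12*z^3 - 37*z^2 + 18*z + 7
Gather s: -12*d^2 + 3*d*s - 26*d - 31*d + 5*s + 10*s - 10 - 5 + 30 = -12*d^2 - 57*d + s*(3*d + 15) + 15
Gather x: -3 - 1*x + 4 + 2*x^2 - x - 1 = 2*x^2 - 2*x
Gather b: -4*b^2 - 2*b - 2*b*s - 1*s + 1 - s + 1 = -4*b^2 + b*(-2*s - 2) - 2*s + 2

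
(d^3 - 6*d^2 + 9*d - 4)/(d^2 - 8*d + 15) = (d^3 - 6*d^2 + 9*d - 4)/(d^2 - 8*d + 15)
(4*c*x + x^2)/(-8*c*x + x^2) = (4*c + x)/(-8*c + x)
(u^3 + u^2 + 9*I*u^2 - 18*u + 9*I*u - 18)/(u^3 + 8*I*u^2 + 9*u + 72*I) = (u^2 + u*(1 + 6*I) + 6*I)/(u^2 + 5*I*u + 24)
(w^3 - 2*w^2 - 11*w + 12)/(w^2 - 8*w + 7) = (w^2 - w - 12)/(w - 7)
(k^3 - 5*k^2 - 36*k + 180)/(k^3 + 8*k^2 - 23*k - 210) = (k - 6)/(k + 7)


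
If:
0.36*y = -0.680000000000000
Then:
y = -1.89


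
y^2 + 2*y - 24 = (y - 4)*(y + 6)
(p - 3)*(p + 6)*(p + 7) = p^3 + 10*p^2 + 3*p - 126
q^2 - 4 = (q - 2)*(q + 2)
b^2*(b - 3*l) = b^3 - 3*b^2*l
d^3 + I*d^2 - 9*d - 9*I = (d - 3)*(d + 3)*(d + I)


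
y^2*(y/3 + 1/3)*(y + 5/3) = y^4/3 + 8*y^3/9 + 5*y^2/9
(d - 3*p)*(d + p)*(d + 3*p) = d^3 + d^2*p - 9*d*p^2 - 9*p^3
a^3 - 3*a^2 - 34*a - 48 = (a - 8)*(a + 2)*(a + 3)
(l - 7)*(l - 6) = l^2 - 13*l + 42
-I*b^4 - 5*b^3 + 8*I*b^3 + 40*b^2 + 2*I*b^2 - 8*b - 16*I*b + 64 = (b - 8)*(b - 4*I)*(b - 2*I)*(-I*b + 1)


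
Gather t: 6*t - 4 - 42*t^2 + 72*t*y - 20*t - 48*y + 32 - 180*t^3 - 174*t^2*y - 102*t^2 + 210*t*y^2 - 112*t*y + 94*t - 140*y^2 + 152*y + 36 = -180*t^3 + t^2*(-174*y - 144) + t*(210*y^2 - 40*y + 80) - 140*y^2 + 104*y + 64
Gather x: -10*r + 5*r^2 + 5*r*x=5*r^2 + 5*r*x - 10*r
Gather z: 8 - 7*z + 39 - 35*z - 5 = 42 - 42*z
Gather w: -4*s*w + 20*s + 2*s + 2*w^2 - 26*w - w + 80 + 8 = 22*s + 2*w^2 + w*(-4*s - 27) + 88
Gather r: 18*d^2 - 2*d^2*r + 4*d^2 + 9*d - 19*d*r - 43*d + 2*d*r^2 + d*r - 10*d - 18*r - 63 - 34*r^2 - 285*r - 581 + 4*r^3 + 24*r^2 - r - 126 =22*d^2 - 44*d + 4*r^3 + r^2*(2*d - 10) + r*(-2*d^2 - 18*d - 304) - 770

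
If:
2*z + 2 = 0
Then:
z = -1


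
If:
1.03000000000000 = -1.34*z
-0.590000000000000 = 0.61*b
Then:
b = -0.97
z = -0.77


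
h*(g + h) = g*h + h^2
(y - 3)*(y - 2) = y^2 - 5*y + 6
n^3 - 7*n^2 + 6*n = n*(n - 6)*(n - 1)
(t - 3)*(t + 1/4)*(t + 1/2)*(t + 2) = t^4 - t^3/4 - 53*t^2/8 - 37*t/8 - 3/4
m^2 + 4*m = m*(m + 4)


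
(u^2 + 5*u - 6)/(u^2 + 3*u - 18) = (u - 1)/(u - 3)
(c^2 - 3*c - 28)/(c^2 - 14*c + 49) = (c + 4)/(c - 7)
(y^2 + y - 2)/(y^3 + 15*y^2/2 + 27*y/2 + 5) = 2*(y - 1)/(2*y^2 + 11*y + 5)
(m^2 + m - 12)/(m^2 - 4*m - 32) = (m - 3)/(m - 8)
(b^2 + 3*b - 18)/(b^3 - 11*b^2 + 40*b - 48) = (b + 6)/(b^2 - 8*b + 16)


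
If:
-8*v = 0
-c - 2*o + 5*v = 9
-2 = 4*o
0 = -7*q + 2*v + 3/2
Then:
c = -8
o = -1/2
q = 3/14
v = 0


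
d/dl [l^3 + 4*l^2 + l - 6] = 3*l^2 + 8*l + 1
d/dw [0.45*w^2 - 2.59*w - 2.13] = 0.9*w - 2.59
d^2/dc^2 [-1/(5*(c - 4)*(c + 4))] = 2*(-3*c^2 - 16)/(5*(c^6 - 48*c^4 + 768*c^2 - 4096))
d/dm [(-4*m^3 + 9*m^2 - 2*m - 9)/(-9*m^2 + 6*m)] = 2*(6*m^4 - 8*m^3 + 6*m^2 - 27*m + 9)/(3*m^2*(9*m^2 - 12*m + 4))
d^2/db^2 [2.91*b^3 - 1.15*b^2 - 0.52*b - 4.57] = 17.46*b - 2.3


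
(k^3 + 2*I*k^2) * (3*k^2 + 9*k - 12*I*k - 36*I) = 3*k^5 + 9*k^4 - 6*I*k^4 + 24*k^3 - 18*I*k^3 + 72*k^2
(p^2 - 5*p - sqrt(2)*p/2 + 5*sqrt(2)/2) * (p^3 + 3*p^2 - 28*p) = p^5 - 2*p^4 - sqrt(2)*p^4/2 - 43*p^3 + sqrt(2)*p^3 + 43*sqrt(2)*p^2/2 + 140*p^2 - 70*sqrt(2)*p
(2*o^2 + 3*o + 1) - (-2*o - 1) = 2*o^2 + 5*o + 2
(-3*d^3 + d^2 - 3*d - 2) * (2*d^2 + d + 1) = -6*d^5 - d^4 - 8*d^3 - 6*d^2 - 5*d - 2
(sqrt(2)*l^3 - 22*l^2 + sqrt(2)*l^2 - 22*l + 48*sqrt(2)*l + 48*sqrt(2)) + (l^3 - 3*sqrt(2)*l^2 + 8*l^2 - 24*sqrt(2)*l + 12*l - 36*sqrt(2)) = l^3 + sqrt(2)*l^3 - 14*l^2 - 2*sqrt(2)*l^2 - 10*l + 24*sqrt(2)*l + 12*sqrt(2)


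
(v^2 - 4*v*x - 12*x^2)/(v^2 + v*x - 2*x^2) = (-v + 6*x)/(-v + x)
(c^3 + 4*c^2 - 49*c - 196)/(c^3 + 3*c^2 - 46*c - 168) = (c + 7)/(c + 6)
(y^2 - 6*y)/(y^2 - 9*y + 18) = y/(y - 3)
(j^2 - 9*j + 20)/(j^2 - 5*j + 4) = (j - 5)/(j - 1)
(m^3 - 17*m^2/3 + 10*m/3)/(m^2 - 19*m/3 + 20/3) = m*(3*m - 2)/(3*m - 4)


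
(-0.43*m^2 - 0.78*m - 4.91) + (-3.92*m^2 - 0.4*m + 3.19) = -4.35*m^2 - 1.18*m - 1.72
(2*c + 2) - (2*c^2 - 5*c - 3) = -2*c^2 + 7*c + 5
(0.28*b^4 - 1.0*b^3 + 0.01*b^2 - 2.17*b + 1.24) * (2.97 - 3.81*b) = -1.0668*b^5 + 4.6416*b^4 - 3.0081*b^3 + 8.2974*b^2 - 11.1693*b + 3.6828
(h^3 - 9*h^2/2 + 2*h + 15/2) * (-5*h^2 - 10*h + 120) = -5*h^5 + 25*h^4/2 + 155*h^3 - 1195*h^2/2 + 165*h + 900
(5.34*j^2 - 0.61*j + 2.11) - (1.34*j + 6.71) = 5.34*j^2 - 1.95*j - 4.6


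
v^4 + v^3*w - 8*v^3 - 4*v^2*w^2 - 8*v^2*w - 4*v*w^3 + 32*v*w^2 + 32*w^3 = (v - 8)*(v - 2*w)*(v + w)*(v + 2*w)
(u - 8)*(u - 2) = u^2 - 10*u + 16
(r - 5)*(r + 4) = r^2 - r - 20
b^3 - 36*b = b*(b - 6)*(b + 6)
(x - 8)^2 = x^2 - 16*x + 64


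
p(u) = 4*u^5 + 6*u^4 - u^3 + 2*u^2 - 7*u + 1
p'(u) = 20*u^4 + 24*u^3 - 3*u^2 + 4*u - 7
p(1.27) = 22.11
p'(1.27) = 94.43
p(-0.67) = 7.56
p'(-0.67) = -14.21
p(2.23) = 353.21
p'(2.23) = 747.75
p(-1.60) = 18.79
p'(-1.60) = 11.69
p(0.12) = 0.19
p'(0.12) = -6.52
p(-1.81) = 12.84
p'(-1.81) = 48.27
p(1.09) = 9.08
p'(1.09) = 53.11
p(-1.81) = 12.84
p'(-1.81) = 48.27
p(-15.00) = -2729819.00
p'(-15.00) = 930758.00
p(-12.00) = -868811.00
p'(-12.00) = 372761.00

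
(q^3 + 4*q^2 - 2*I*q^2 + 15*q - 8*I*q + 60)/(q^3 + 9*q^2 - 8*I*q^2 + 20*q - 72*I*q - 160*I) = (q^2 - 2*I*q + 15)/(q^2 + q*(5 - 8*I) - 40*I)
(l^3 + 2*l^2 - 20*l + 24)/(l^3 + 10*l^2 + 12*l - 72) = (l - 2)/(l + 6)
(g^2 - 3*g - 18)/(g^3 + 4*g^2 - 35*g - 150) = (g + 3)/(g^2 + 10*g + 25)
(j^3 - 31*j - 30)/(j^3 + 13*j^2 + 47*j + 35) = (j - 6)/(j + 7)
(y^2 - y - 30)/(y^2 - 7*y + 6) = (y + 5)/(y - 1)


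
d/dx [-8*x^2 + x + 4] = 1 - 16*x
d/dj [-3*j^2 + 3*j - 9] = 3 - 6*j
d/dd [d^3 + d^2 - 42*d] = 3*d^2 + 2*d - 42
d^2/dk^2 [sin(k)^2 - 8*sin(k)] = 8*sin(k) + 2*cos(2*k)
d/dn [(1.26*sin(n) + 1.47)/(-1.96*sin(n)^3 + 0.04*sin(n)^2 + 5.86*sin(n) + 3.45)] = (4.9392*sin(n)^3 + 8.5932*sin(n)^2 - 0.1176*sin(n) - 4.2672)*cos(n)/(3.8416*sin(n)^6 - 0.1568*sin(n)^5 - 22.9696*sin(n)^4 - 13.0552*sin(n)^3 + 34.6156*sin(n)^2 + 40.434*sin(n) + 11.9025)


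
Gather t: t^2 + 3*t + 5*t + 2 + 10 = t^2 + 8*t + 12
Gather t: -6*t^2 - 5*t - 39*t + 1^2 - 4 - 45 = -6*t^2 - 44*t - 48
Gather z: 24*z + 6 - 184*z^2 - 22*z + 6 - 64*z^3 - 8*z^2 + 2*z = -64*z^3 - 192*z^2 + 4*z + 12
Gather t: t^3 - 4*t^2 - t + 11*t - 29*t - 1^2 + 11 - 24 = t^3 - 4*t^2 - 19*t - 14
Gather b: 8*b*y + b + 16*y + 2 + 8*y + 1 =b*(8*y + 1) + 24*y + 3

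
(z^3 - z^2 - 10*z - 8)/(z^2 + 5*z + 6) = (z^2 - 3*z - 4)/(z + 3)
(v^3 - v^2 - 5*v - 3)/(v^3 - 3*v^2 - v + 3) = (v + 1)/(v - 1)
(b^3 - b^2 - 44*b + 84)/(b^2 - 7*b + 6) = (b^2 + 5*b - 14)/(b - 1)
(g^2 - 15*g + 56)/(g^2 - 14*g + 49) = (g - 8)/(g - 7)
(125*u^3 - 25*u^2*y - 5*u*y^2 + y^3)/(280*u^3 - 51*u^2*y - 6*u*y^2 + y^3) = (-25*u^2 + y^2)/(-56*u^2 - u*y + y^2)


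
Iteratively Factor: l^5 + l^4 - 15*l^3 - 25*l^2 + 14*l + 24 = (l + 2)*(l^4 - l^3 - 13*l^2 + l + 12) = (l - 1)*(l + 2)*(l^3 - 13*l - 12) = (l - 1)*(l + 2)*(l + 3)*(l^2 - 3*l - 4) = (l - 1)*(l + 1)*(l + 2)*(l + 3)*(l - 4)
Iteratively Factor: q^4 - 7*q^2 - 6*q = (q)*(q^3 - 7*q - 6) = q*(q - 3)*(q^2 + 3*q + 2) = q*(q - 3)*(q + 1)*(q + 2)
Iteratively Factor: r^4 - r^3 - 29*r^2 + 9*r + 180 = (r - 5)*(r^3 + 4*r^2 - 9*r - 36) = (r - 5)*(r + 3)*(r^2 + r - 12) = (r - 5)*(r + 3)*(r + 4)*(r - 3)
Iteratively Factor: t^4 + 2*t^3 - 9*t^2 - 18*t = (t + 2)*(t^3 - 9*t) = (t - 3)*(t + 2)*(t^2 + 3*t) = (t - 3)*(t + 2)*(t + 3)*(t)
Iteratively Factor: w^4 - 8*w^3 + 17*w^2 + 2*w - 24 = (w - 2)*(w^3 - 6*w^2 + 5*w + 12) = (w - 3)*(w - 2)*(w^2 - 3*w - 4) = (w - 4)*(w - 3)*(w - 2)*(w + 1)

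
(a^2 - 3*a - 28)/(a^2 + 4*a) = (a - 7)/a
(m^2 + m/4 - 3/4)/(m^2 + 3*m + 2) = (m - 3/4)/(m + 2)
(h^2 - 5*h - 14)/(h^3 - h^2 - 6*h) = (h - 7)/(h*(h - 3))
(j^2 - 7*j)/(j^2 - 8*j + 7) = j/(j - 1)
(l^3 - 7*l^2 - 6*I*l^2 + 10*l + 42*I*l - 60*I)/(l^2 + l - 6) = (l^2 - l*(5 + 6*I) + 30*I)/(l + 3)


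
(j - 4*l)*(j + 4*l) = j^2 - 16*l^2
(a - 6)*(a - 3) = a^2 - 9*a + 18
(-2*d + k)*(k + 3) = -2*d*k - 6*d + k^2 + 3*k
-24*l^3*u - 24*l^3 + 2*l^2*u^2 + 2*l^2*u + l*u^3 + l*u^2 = (-4*l + u)*(6*l + u)*(l*u + l)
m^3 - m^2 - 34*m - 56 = (m - 7)*(m + 2)*(m + 4)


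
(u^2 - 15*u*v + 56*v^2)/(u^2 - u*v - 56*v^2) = (u - 7*v)/(u + 7*v)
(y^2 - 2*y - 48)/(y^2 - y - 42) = (y - 8)/(y - 7)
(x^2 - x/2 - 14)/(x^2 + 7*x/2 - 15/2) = (2*x^2 - x - 28)/(2*x^2 + 7*x - 15)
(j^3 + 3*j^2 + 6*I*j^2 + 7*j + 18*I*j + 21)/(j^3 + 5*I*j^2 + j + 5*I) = (j^2 + j*(3 + 7*I) + 21*I)/(j^2 + 6*I*j - 5)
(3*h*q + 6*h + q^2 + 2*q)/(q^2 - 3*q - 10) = (3*h + q)/(q - 5)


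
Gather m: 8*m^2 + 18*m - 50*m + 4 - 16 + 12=8*m^2 - 32*m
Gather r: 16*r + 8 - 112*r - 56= -96*r - 48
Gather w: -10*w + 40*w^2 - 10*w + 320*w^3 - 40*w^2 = 320*w^3 - 20*w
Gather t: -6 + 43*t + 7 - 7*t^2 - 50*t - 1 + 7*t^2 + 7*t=0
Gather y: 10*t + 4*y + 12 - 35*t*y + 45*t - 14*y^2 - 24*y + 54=55*t - 14*y^2 + y*(-35*t - 20) + 66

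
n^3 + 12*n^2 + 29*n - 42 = (n - 1)*(n + 6)*(n + 7)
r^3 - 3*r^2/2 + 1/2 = (r - 1)^2*(r + 1/2)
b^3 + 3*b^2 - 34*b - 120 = (b - 6)*(b + 4)*(b + 5)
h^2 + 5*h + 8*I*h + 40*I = (h + 5)*(h + 8*I)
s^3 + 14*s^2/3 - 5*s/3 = s*(s - 1/3)*(s + 5)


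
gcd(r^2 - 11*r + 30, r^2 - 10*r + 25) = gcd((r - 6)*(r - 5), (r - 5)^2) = r - 5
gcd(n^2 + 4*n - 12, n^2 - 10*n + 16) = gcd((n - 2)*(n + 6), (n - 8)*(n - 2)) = n - 2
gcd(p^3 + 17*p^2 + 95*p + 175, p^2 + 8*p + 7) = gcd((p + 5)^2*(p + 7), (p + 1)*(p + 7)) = p + 7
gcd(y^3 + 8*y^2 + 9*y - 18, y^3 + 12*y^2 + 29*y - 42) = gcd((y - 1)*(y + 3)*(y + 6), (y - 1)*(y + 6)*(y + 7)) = y^2 + 5*y - 6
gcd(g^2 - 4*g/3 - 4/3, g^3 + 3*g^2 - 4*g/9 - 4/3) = g + 2/3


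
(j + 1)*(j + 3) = j^2 + 4*j + 3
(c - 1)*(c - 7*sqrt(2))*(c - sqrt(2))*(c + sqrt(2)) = c^4 - 7*sqrt(2)*c^3 - c^3 - 2*c^2 + 7*sqrt(2)*c^2 + 2*c + 14*sqrt(2)*c - 14*sqrt(2)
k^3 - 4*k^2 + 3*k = k*(k - 3)*(k - 1)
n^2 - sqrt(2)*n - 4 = (n - 2*sqrt(2))*(n + sqrt(2))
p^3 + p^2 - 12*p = p*(p - 3)*(p + 4)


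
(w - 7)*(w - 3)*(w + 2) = w^3 - 8*w^2 + w + 42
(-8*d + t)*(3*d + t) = -24*d^2 - 5*d*t + t^2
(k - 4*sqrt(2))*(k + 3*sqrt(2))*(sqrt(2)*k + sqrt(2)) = sqrt(2)*k^3 - 2*k^2 + sqrt(2)*k^2 - 24*sqrt(2)*k - 2*k - 24*sqrt(2)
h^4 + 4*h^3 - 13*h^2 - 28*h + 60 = (h - 2)^2*(h + 3)*(h + 5)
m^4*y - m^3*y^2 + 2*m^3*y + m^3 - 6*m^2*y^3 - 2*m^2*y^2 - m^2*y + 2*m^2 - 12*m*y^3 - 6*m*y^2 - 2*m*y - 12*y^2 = (m + 2)*(m - 3*y)*(m + 2*y)*(m*y + 1)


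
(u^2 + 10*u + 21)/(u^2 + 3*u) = (u + 7)/u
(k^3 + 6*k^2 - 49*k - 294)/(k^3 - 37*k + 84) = (k^2 - k - 42)/(k^2 - 7*k + 12)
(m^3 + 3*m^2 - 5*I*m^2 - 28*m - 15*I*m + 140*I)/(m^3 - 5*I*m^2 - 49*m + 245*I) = (m - 4)/(m - 7)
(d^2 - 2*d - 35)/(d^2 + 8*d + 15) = (d - 7)/(d + 3)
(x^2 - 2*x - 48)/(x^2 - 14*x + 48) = (x + 6)/(x - 6)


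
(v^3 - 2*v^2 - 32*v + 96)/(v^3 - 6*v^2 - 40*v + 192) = (v - 4)/(v - 8)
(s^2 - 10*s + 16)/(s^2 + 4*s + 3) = (s^2 - 10*s + 16)/(s^2 + 4*s + 3)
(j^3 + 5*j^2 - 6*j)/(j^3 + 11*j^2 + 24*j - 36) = j/(j + 6)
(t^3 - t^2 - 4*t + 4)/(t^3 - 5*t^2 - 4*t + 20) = (t - 1)/(t - 5)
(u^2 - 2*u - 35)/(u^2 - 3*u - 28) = (u + 5)/(u + 4)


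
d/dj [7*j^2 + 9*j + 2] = 14*j + 9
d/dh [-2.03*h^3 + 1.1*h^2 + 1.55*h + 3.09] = -6.09*h^2 + 2.2*h + 1.55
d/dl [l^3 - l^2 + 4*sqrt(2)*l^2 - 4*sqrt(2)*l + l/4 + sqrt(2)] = 3*l^2 - 2*l + 8*sqrt(2)*l - 4*sqrt(2) + 1/4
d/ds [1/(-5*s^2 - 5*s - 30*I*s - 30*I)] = (2*s + 1 + 6*I)/(5*(s^2 + s + 6*I*s + 6*I)^2)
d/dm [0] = 0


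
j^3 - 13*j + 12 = (j - 3)*(j - 1)*(j + 4)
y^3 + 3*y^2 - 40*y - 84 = (y - 6)*(y + 2)*(y + 7)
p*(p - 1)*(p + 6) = p^3 + 5*p^2 - 6*p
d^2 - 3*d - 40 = (d - 8)*(d + 5)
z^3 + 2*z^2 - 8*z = z*(z - 2)*(z + 4)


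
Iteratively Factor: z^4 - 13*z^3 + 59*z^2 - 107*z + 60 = (z - 5)*(z^3 - 8*z^2 + 19*z - 12) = (z - 5)*(z - 3)*(z^2 - 5*z + 4) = (z - 5)*(z - 3)*(z - 1)*(z - 4)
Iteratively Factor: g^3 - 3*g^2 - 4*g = (g + 1)*(g^2 - 4*g) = g*(g + 1)*(g - 4)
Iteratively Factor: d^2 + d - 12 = (d - 3)*(d + 4)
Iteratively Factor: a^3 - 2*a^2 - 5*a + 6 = (a + 2)*(a^2 - 4*a + 3) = (a - 1)*(a + 2)*(a - 3)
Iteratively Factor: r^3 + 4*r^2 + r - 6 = (r + 2)*(r^2 + 2*r - 3) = (r + 2)*(r + 3)*(r - 1)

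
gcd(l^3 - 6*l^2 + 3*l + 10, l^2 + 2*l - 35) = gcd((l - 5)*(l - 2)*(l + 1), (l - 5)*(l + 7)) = l - 5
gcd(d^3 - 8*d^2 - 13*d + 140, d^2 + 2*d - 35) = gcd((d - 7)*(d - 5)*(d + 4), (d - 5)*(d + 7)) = d - 5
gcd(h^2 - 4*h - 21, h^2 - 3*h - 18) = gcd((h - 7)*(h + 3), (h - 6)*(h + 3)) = h + 3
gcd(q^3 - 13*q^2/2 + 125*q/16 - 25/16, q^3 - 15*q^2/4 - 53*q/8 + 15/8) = q^2 - 21*q/4 + 5/4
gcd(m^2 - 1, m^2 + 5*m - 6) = m - 1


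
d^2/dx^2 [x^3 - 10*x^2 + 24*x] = 6*x - 20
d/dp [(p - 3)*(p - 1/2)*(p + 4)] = 3*p^2 + p - 25/2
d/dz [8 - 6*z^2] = -12*z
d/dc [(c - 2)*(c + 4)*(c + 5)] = 3*c^2 + 14*c + 2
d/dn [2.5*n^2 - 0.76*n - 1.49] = 5.0*n - 0.76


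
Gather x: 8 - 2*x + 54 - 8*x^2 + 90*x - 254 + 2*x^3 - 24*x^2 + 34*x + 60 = 2*x^3 - 32*x^2 + 122*x - 132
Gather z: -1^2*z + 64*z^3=64*z^3 - z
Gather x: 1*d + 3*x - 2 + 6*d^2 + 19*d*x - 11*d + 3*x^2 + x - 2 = 6*d^2 - 10*d + 3*x^2 + x*(19*d + 4) - 4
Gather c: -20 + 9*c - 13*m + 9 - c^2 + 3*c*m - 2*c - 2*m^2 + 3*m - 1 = -c^2 + c*(3*m + 7) - 2*m^2 - 10*m - 12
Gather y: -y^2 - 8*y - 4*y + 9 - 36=-y^2 - 12*y - 27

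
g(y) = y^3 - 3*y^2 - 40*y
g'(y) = 3*y^2 - 6*y - 40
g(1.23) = -51.88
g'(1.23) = -42.84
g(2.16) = -90.32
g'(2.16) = -38.96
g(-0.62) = 23.41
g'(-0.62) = -35.13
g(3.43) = -132.14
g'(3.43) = -25.29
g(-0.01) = 0.40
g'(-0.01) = -39.94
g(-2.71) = 66.47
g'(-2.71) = -1.71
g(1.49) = -62.95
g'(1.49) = -42.28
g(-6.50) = -141.38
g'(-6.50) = 125.75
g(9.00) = 126.00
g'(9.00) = 149.00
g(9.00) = 126.00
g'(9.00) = 149.00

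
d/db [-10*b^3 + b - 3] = 1 - 30*b^2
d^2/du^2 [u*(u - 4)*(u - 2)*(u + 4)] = 12*u^2 - 12*u - 32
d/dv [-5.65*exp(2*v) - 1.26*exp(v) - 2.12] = (-11.3*exp(v) - 1.26)*exp(v)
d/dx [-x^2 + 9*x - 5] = 9 - 2*x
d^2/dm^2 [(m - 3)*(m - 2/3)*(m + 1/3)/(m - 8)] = 2*(9*m^3 - 216*m^2 + 1728*m - 1858)/(9*(m^3 - 24*m^2 + 192*m - 512))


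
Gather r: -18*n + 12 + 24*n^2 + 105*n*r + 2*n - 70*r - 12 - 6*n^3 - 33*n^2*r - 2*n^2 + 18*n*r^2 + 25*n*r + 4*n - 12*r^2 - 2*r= -6*n^3 + 22*n^2 - 12*n + r^2*(18*n - 12) + r*(-33*n^2 + 130*n - 72)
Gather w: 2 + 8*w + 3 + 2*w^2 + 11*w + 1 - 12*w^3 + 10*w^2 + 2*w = -12*w^3 + 12*w^2 + 21*w + 6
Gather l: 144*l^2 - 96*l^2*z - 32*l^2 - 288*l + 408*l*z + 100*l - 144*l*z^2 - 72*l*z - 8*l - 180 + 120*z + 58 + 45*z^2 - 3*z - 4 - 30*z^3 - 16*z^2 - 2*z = l^2*(112 - 96*z) + l*(-144*z^2 + 336*z - 196) - 30*z^3 + 29*z^2 + 115*z - 126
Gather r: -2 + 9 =7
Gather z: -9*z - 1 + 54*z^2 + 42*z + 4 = 54*z^2 + 33*z + 3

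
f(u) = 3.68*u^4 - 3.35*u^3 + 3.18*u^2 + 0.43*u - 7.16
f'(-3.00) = -506.54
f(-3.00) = 408.70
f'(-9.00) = -11601.74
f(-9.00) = 26833.18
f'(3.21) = 404.17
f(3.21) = 306.90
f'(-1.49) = -80.05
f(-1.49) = 28.48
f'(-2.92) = -470.32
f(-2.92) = 369.64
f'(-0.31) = -2.95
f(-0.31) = -6.85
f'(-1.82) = -133.18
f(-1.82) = 63.16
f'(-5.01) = -2134.75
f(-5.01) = 2810.23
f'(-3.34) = -681.39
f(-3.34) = 609.67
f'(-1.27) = -54.01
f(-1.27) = 13.86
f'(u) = 14.72*u^3 - 10.05*u^2 + 6.36*u + 0.43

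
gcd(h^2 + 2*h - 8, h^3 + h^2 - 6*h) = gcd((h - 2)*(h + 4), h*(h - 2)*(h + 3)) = h - 2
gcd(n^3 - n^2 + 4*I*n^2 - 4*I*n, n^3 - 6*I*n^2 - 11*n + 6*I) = 1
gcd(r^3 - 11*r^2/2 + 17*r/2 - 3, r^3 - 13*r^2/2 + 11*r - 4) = r^2 - 5*r/2 + 1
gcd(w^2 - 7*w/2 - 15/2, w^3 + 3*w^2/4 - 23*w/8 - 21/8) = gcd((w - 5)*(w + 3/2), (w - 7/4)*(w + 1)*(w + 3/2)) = w + 3/2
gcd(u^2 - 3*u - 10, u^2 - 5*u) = u - 5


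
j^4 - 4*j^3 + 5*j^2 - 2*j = j*(j - 2)*(j - 1)^2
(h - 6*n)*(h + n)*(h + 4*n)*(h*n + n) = h^4*n - h^3*n^2 + h^3*n - 26*h^2*n^3 - h^2*n^2 - 24*h*n^4 - 26*h*n^3 - 24*n^4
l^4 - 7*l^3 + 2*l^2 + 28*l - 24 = (l - 6)*(l - 2)*(l - 1)*(l + 2)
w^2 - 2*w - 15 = (w - 5)*(w + 3)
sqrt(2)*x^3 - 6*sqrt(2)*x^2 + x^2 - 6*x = x*(x - 6)*(sqrt(2)*x + 1)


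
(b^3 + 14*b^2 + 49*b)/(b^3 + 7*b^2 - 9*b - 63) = b*(b + 7)/(b^2 - 9)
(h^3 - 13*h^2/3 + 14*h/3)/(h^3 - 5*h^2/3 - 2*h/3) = (3*h - 7)/(3*h + 1)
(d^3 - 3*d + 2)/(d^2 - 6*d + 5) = (d^2 + d - 2)/(d - 5)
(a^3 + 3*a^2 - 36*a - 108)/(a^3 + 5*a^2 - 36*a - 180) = (a + 3)/(a + 5)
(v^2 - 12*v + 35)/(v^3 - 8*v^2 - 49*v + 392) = (v - 5)/(v^2 - v - 56)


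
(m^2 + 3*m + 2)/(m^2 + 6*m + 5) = (m + 2)/(m + 5)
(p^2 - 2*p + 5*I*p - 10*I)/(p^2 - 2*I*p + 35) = (p - 2)/(p - 7*I)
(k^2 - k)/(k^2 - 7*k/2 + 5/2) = 2*k/(2*k - 5)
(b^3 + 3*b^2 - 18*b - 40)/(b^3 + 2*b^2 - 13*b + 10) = (b^2 - 2*b - 8)/(b^2 - 3*b + 2)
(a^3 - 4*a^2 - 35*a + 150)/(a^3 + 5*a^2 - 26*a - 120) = (a - 5)/(a + 4)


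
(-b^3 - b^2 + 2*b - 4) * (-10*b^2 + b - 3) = 10*b^5 + 9*b^4 - 18*b^3 + 45*b^2 - 10*b + 12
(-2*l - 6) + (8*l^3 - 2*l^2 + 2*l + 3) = 8*l^3 - 2*l^2 - 3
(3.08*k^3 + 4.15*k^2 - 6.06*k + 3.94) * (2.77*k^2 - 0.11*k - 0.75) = 8.5316*k^5 + 11.1567*k^4 - 19.5527*k^3 + 8.4679*k^2 + 4.1116*k - 2.955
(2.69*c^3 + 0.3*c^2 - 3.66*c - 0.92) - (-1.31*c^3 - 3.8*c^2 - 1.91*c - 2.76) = 4.0*c^3 + 4.1*c^2 - 1.75*c + 1.84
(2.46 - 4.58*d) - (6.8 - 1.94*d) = -2.64*d - 4.34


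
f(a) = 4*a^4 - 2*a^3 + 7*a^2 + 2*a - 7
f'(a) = 16*a^3 - 6*a^2 + 14*a + 2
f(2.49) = 164.27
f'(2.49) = 246.67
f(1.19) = 9.94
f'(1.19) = 37.13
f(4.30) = 1339.54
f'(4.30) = 1223.37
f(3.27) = 461.81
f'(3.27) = 543.08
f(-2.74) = 306.67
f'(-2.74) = -410.54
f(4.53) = 1644.22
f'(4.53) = 1429.65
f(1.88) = 58.18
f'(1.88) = 113.43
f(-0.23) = -7.05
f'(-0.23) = -1.73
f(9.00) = 25364.00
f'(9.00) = 11306.00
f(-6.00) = 5849.00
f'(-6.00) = -3754.00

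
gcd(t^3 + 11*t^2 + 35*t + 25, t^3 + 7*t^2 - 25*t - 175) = t + 5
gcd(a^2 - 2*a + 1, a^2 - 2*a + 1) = a^2 - 2*a + 1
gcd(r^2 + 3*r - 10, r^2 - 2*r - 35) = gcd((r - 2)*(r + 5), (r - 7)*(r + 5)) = r + 5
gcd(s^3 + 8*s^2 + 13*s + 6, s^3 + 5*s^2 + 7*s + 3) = s^2 + 2*s + 1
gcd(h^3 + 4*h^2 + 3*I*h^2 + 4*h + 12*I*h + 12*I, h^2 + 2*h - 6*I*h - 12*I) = h + 2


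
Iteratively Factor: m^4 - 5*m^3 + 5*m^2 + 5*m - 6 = (m - 2)*(m^3 - 3*m^2 - m + 3) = (m - 3)*(m - 2)*(m^2 - 1) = (m - 3)*(m - 2)*(m - 1)*(m + 1)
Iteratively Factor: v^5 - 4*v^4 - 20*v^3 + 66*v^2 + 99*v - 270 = (v - 2)*(v^4 - 2*v^3 - 24*v^2 + 18*v + 135) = (v - 2)*(v + 3)*(v^3 - 5*v^2 - 9*v + 45) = (v - 2)*(v + 3)^2*(v^2 - 8*v + 15) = (v - 3)*(v - 2)*(v + 3)^2*(v - 5)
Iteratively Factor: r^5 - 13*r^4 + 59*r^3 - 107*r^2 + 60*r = (r - 5)*(r^4 - 8*r^3 + 19*r^2 - 12*r) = (r - 5)*(r - 3)*(r^3 - 5*r^2 + 4*r) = (r - 5)*(r - 4)*(r - 3)*(r^2 - r) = r*(r - 5)*(r - 4)*(r - 3)*(r - 1)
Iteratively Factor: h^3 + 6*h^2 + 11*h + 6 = (h + 3)*(h^2 + 3*h + 2) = (h + 2)*(h + 3)*(h + 1)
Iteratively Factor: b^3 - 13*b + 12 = (b + 4)*(b^2 - 4*b + 3) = (b - 1)*(b + 4)*(b - 3)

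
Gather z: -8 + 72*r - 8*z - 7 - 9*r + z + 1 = 63*r - 7*z - 14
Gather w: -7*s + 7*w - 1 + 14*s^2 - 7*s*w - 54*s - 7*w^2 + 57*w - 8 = 14*s^2 - 61*s - 7*w^2 + w*(64 - 7*s) - 9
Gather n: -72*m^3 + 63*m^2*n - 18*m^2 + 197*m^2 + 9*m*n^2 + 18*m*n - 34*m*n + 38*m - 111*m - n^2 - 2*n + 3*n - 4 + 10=-72*m^3 + 179*m^2 - 73*m + n^2*(9*m - 1) + n*(63*m^2 - 16*m + 1) + 6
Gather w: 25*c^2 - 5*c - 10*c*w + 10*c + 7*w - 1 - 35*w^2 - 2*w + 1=25*c^2 + 5*c - 35*w^2 + w*(5 - 10*c)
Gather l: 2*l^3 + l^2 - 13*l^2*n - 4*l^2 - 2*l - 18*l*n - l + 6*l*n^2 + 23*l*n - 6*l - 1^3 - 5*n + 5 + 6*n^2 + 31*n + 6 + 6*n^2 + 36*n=2*l^3 + l^2*(-13*n - 3) + l*(6*n^2 + 5*n - 9) + 12*n^2 + 62*n + 10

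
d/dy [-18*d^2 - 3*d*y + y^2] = -3*d + 2*y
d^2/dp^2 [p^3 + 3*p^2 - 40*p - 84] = 6*p + 6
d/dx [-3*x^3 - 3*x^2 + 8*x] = -9*x^2 - 6*x + 8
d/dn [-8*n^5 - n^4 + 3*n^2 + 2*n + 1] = -40*n^4 - 4*n^3 + 6*n + 2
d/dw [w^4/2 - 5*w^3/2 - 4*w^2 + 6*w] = 2*w^3 - 15*w^2/2 - 8*w + 6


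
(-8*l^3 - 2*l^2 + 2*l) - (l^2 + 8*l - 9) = -8*l^3 - 3*l^2 - 6*l + 9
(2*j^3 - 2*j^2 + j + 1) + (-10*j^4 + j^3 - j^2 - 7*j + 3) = -10*j^4 + 3*j^3 - 3*j^2 - 6*j + 4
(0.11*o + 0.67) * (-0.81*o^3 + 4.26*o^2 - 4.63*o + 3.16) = -0.0891*o^4 - 0.0741000000000001*o^3 + 2.3449*o^2 - 2.7545*o + 2.1172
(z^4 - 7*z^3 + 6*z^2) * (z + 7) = z^5 - 43*z^3 + 42*z^2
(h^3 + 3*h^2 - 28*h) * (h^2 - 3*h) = h^5 - 37*h^3 + 84*h^2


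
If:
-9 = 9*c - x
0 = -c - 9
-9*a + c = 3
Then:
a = -4/3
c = -9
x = -72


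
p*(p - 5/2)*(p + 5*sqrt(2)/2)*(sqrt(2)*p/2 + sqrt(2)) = sqrt(2)*p^4/2 - sqrt(2)*p^3/4 + 5*p^3/2 - 5*sqrt(2)*p^2/2 - 5*p^2/4 - 25*p/2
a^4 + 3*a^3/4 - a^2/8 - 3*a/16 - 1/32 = (a - 1/2)*(a + 1/4)*(a + 1/2)^2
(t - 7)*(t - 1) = t^2 - 8*t + 7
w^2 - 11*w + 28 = (w - 7)*(w - 4)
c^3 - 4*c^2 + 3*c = c*(c - 3)*(c - 1)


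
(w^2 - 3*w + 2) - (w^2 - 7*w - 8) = 4*w + 10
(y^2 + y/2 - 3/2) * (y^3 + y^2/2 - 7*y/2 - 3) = y^5 + y^4 - 19*y^3/4 - 11*y^2/2 + 15*y/4 + 9/2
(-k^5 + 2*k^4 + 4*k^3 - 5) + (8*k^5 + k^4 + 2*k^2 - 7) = 7*k^5 + 3*k^4 + 4*k^3 + 2*k^2 - 12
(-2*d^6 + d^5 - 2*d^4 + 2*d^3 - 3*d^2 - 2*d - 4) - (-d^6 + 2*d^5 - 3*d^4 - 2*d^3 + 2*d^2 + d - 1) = -d^6 - d^5 + d^4 + 4*d^3 - 5*d^2 - 3*d - 3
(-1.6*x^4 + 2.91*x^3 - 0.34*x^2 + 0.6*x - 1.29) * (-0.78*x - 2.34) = 1.248*x^5 + 1.4742*x^4 - 6.5442*x^3 + 0.3276*x^2 - 0.3978*x + 3.0186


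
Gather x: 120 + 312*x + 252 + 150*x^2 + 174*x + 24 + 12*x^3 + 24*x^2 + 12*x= 12*x^3 + 174*x^2 + 498*x + 396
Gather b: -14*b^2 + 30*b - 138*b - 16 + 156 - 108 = -14*b^2 - 108*b + 32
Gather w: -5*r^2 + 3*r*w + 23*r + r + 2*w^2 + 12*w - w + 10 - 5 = -5*r^2 + 24*r + 2*w^2 + w*(3*r + 11) + 5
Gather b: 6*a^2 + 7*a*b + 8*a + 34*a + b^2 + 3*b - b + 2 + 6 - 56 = 6*a^2 + 42*a + b^2 + b*(7*a + 2) - 48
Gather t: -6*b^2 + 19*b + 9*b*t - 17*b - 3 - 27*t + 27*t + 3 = -6*b^2 + 9*b*t + 2*b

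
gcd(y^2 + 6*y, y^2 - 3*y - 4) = 1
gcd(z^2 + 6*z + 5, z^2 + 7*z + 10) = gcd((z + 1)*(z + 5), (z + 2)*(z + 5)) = z + 5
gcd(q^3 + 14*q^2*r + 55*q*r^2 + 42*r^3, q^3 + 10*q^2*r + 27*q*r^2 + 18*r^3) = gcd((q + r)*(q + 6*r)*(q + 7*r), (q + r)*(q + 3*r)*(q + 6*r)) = q^2 + 7*q*r + 6*r^2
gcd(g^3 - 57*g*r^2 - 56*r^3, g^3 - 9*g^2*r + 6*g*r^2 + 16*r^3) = -g^2 + 7*g*r + 8*r^2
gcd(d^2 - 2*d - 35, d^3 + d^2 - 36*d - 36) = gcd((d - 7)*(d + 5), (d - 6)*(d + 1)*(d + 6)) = 1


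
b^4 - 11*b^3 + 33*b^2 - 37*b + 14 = (b - 7)*(b - 2)*(b - 1)^2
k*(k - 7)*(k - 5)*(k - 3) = k^4 - 15*k^3 + 71*k^2 - 105*k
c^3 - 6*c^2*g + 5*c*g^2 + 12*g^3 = (c - 4*g)*(c - 3*g)*(c + g)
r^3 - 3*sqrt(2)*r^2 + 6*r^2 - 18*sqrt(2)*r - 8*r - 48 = (r + 6)*(r - 4*sqrt(2))*(r + sqrt(2))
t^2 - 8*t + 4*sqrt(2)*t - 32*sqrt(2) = (t - 8)*(t + 4*sqrt(2))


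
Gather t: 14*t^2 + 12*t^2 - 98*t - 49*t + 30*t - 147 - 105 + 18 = 26*t^2 - 117*t - 234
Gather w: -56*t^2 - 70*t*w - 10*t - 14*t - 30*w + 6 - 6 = -56*t^2 - 24*t + w*(-70*t - 30)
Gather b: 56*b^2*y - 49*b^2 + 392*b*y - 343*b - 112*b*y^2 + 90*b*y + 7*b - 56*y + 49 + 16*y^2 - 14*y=b^2*(56*y - 49) + b*(-112*y^2 + 482*y - 336) + 16*y^2 - 70*y + 49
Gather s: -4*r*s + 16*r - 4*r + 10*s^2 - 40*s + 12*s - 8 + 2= 12*r + 10*s^2 + s*(-4*r - 28) - 6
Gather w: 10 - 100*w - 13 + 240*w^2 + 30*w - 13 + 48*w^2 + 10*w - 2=288*w^2 - 60*w - 18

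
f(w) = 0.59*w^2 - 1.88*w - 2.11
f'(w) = 1.18*w - 1.88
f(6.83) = 12.57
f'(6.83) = 6.18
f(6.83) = 12.57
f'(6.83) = 6.18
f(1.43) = -3.59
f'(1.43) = -0.19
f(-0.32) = -1.45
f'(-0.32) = -2.26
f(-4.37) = 17.37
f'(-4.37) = -7.04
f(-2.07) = 4.31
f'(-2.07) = -4.32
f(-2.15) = 4.66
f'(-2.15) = -4.42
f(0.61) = -3.04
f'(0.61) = -1.16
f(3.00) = -2.44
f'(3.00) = 1.66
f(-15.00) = 158.84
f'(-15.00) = -19.58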